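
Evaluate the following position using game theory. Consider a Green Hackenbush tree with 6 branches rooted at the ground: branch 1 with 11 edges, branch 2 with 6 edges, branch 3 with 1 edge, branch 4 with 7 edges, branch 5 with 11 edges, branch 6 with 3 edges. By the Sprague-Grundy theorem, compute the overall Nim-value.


The tree has 6 branches from the ground vertex.
In Green Hackenbush, the Nim-value of a simple path of length k is k.
Branch 1: length 11, Nim-value = 11
Branch 2: length 6, Nim-value = 6
Branch 3: length 1, Nim-value = 1
Branch 4: length 7, Nim-value = 7
Branch 5: length 11, Nim-value = 11
Branch 6: length 3, Nim-value = 3
Total Nim-value = XOR of all branch values:
0 XOR 11 = 11
11 XOR 6 = 13
13 XOR 1 = 12
12 XOR 7 = 11
11 XOR 11 = 0
0 XOR 3 = 3
Nim-value of the tree = 3

3


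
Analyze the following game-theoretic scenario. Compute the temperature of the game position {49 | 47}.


The game is {49 | 47}, a switch {a | b} with numbers a > b.
Cooling {a | b} by t gives {a - t | b + t}, which stops being hot when a - t = b + t, i.e. at t = (a - b)/2. So the temperature of a switch is (a - b)/2.
Temperature = (Left option - Right option) / 2
= (49 - (47)) / 2
= 2 / 2
= 1

1


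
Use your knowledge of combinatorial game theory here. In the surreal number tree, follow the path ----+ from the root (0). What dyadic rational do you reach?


Sign expansion: ----+
Rule: track bounds (lo, hi), initially (-inf, +inf). On '+', the current value becomes lo and we move to the simplest number in (value, hi): value + 1 if hi = +inf, otherwise the midpoint (value + hi)/2. On '-', the current value becomes hi and we move to value - 1 if lo = -inf, otherwise the midpoint (lo + value)/2.
Start at 0.
Step 1: sign = -, move left. Bounds: (-inf, 0). Value = -1
Step 2: sign = -, move left. Bounds: (-inf, -1). Value = -2
Step 3: sign = -, move left. Bounds: (-inf, -2). Value = -3
Step 4: sign = -, move left. Bounds: (-inf, -3). Value = -4
Step 5: sign = +, move right. Bounds: (-4, -3). Value = -7/2
The surreal number with sign expansion ----+ is -7/2.

-7/2


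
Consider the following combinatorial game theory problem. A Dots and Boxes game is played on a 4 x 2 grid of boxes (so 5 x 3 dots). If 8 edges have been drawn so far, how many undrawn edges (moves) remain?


Grid: 4 x 2 boxes, i.e. 5 rows and 3 columns of dots.
Horizontal edges: (rows + 1) * cols = 5 * 2 = 10
Vertical edges: rows * (cols + 1) = 4 * 3 = 12
Total edges: 10 + 12 = 22
Edges drawn: 8
Remaining: 22 - 8 = 14

14


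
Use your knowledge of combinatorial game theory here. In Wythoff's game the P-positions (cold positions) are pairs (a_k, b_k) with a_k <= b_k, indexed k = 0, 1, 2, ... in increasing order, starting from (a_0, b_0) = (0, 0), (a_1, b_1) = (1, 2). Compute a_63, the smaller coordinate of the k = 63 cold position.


By Wythoff's theorem, a_k = floor(k * phi) and b_k = floor(k * phi^2) = a_k + k, where phi = (1 + sqrt(5))/2 is the golden ratio.
phi = (1 + sqrt(5))/2 = 1.618034
k = 63
k * phi = 63 * 1.618034 = 101.936141
a_63 = floor(k * phi) = 101

101


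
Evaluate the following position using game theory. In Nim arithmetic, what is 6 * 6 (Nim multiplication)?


Nim multiplication is bilinear over XOR: (u XOR v) * w = (u*w) XOR (v*w).
So we split each operand into its bit components and XOR the pairwise Nim products.
6 = 2 + 4 (as XOR of powers of 2).
6 = 2 + 4 (as XOR of powers of 2).
Using the standard Nim-product table on single bits:
  2*2 = 3,   2*4 = 8,   2*8 = 12,
  4*4 = 6,   4*8 = 11,  8*8 = 13,
and  1*x = x (identity), k*l = l*k (commutative).
Pairwise Nim products:
  2 * 2 = 3
  2 * 4 = 8
  4 * 2 = 8
  4 * 4 = 6
XOR them: 3 XOR 8 XOR 8 XOR 6 = 5.
Result: 6 * 6 = 5 (in Nim).

5


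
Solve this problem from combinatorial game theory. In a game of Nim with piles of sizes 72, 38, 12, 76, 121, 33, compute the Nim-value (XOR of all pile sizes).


We need the XOR (exclusive or) of all pile sizes.
After XOR-ing pile 1 (size 72): 0 XOR 72 = 72
After XOR-ing pile 2 (size 38): 72 XOR 38 = 110
After XOR-ing pile 3 (size 12): 110 XOR 12 = 98
After XOR-ing pile 4 (size 76): 98 XOR 76 = 46
After XOR-ing pile 5 (size 121): 46 XOR 121 = 87
After XOR-ing pile 6 (size 33): 87 XOR 33 = 118
The Nim-value of this position is 118.

118


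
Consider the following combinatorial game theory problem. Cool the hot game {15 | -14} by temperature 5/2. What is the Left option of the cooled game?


Original game: {15 | -14} (a switch {a | b} with a > b).
Cooling by t (for t below the temperature (a - b)/2 = 29/2) taxes each move by t: {a | b} cooled by t is {a - t | b + t}.
Cooling amount: t = 5/2
Cooled Left option: 15 - 5/2 = 25/2
Cooled Right option: -14 + 5/2 = -23/2
Cooled game: {25/2 | -23/2}
Left option = 25/2

25/2


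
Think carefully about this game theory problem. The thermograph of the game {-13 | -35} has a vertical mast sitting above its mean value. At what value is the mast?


Game = {-13 | -35}, a switch {a | b} with numbers a > b.
Its thermograph has left wall a - t and right wall b + t, which meet at t = (a - b)/2, where both equal (a + b)/2. So the mast (mean value) is at (a + b)/2.
Mean = (-13 + (-35))/2 = -48/2 = -24

-24


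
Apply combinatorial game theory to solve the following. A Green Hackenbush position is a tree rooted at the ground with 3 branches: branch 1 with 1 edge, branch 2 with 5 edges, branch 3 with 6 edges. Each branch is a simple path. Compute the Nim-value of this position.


The tree has 3 branches from the ground vertex.
In Green Hackenbush, the Nim-value of a simple path of length k is k.
Branch 1: length 1, Nim-value = 1
Branch 2: length 5, Nim-value = 5
Branch 3: length 6, Nim-value = 6
Total Nim-value = XOR of all branch values:
0 XOR 1 = 1
1 XOR 5 = 4
4 XOR 6 = 2
Nim-value of the tree = 2

2


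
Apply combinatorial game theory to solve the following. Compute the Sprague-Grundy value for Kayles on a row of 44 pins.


Kayles: a move removes 1 or 2 adjacent pins from a contiguous row.
Removing pins from a row of k leaves two independent rows (a, b) with a + b = k - 1 (one pin) or a + b = k - 2 (two pins); an end removal gives a = 0.
By Sprague-Grundy, G(k) = mex{ G(a) XOR G(b) } over all these splits. G(0) = 0.
G(1): splits (0,0):0^0=0 -> mex({0}) = 1
G(2): splits (0,1):0^1=1 (0,0):0^0=0 -> mex({0, 1}) = 2
G(3): splits (0,2):0^2=2 (1,1):1^1=0 (0,1):0^1=1 -> mex({0, 1, 2}) = 3
G(4): splits (0,3):0^3=3 (1,2):1^2=3 (0,2):0^2=2 (1,1):1^1=0 -> mex({0, 2, 3}) = 1
G(5): splits (0,4):0^1=1 (1,3):1^3=2 (2,2):2^2=0 (0,3):0^3=3 (1,2):1^2=3 -> mex({0, 1, 2, 3}) = 4
G(6) = mex({0, 1, 2, 4}) = 3
G(7) = mex({0, 1, 3, 4, 5}) = 2
G(8) = mex({0, 2, 3, 5, 6}) = 1
G(9) = mex({0, 1, 2, 3, 6, 7}) = 4
G(10) = mex({0, 1, 3, 4, 5, 7}) = 2
G(11) = mex({0, 1, 2, 3, 4, 5}) = 6
G(12) = mex({0, 1, 2, 3, 5, 6, 7}) = 4
G(13) = mex({0, 2, 3, 4, 6, 7}) = 1
G(14) = mex({0, 1, 4, 5, 6, 7}) = 2
G(15) = mex({0, 1, 2, 3, 4, 5, 6}) = 7
G(16) = mex({0, 2, 3, 5, 6, 7}) = 1
G(17) = mex({0, 1, 2, 3, 5, 6, 7}) = 4
G(18) = mex({0, 1, 2, 4, 5, 6}) = 3
G(19) = mex({0, 1, 3, 4, 5, 7}) = 2
G(20) = mex({0, 2, 3, 4, 5, 6, 7}) = 1
G(21) = mex({0, 1, 2, 3, 5, 6, 7}) = 4
G(22) = mex({0, 1, 2, 3, 4, 5, 7}) = 6
G(23) = mex({0, 1, 2, 3, 4, 5, 6}) = 7
G(24) = mex({0, 1, 2, 3, 5, 6, 7}) = 4
G(25) = mex({0, 2, 3, 4, 6, 7}) = 1
G(26) = mex({0, 1, 3, 4, 5, 6, 7}) = 2
G(27) = mex({0, 1, 2, 3, 4, 5, 6, 7}) = 8
G(28) = mex({0, 1, 2, 3, 4, 6, 7, 8}) = 5
G(29) = mex({0, 1, 2, 3, 5, 6, 7, 8, 9}) = 4
G(30) = mex({0, 1, 2, 3, 4, 5, 6, 9, 10}) = 7
G(31) = mex({0, 1, 3, 4, 5, 7, 10, 11}) = 2
G(32) = mex({0, 2, 3, 4, 5, 6, 7, 9, 11}) = 1
G(33) = mex({0, 1, 2, 3, 4, 5, 6, 7, 9, 12}) = 8
G(34) = mex({0, 1, 2, 3, 4, 5, 7, 8, 11, 12}) = 6
G(35) = mex({0, 1, 2, 3, 4, 5, 6, 8, 9, 10, 11}) = 7
G(36) = mex({0, 1, 2, 3, 5, 6, 7, 9, 10}) = 4
G(37) = mex({0, 2, 3, 4, 6, 7, 9, 10, 11, 12}) = 1
G(38) = mex({0, 1, 3, 4, 5, 6, 7, 9, 10, 11, 12}) = 2
G(39) = mex({0, 1, 2, 4, 5, 6, 7, 9, 10, 12, 14}) = 3
G(40) = mex({0, 2, 3, 4, 6, 7, 11, 12, 14}) = 1
G(41) = mex({0, 1, 2, 3, 5, 6, 7, 9, 10, 11, 12}) = 4
G(42) = mex({0, 1, 2, 3, 4, 5, 6, 9, 10}) = 7
G(43) = mex({0, 1, 3, 4, 5, 7, 9, 10, 12, 15}) = 2
G(44) = mex({0, 2, 3, 4, 5, 6, 7, 9, 10, 12, 15}) = 1
Therefore G(44) = 1.

1


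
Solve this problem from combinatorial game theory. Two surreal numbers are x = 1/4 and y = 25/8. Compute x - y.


x = 1/4, y = 25/8
Converting to common denominator: 8
x = 2/8, y = 25/8
x - y = 1/4 - 25/8 = -23/8

-23/8


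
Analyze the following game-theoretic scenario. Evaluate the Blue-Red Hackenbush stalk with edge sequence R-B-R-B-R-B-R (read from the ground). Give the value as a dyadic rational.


Edges (from ground): R-B-R-B-R-B-R
By Berlekamp's sign-expansion rule, a Blue-Red Hackenbush stalk has the value of the surreal number whose sign sequence is the edge sequence with B -> + and R -> -.
Sign sequence: -+-+-+-
Trace the sign expansion in the surreal number tree, starting from 0:
Edge 1: R (sign -) -> bounds (-inf, 0), value = -1
Edge 2: B (sign +) -> bounds (-1, 0), value = -1/2
Edge 3: R (sign -) -> bounds (-1, -1/2), value = -3/4
Edge 4: B (sign +) -> bounds (-3/4, -1/2), value = -5/8
Edge 5: R (sign -) -> bounds (-3/4, -5/8), value = -11/16
Edge 6: B (sign +) -> bounds (-11/16, -5/8), value = -21/32
Edge 7: R (sign -) -> bounds (-11/16, -21/32), value = -43/64
Game value = -43/64

-43/64


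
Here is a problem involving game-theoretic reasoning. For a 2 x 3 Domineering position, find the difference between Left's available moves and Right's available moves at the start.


Board is 2 x 3 (rows x cols).
Left (vertical) placements: (rows-1) * cols = 1 * 3 = 3
Right (horizontal) placements: rows * (cols-1) = 2 * 2 = 4
Advantage = Left - Right = 3 - 4 = -1

-1


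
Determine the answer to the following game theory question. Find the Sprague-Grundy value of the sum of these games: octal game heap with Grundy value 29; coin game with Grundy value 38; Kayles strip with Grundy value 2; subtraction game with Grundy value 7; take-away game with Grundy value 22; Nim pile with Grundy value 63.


By the Sprague-Grundy theorem, the Grundy value of a sum of games is the XOR of individual Grundy values.
octal game heap: Grundy value = 29. Running XOR: 0 XOR 29 = 29
coin game: Grundy value = 38. Running XOR: 29 XOR 38 = 59
Kayles strip: Grundy value = 2. Running XOR: 59 XOR 2 = 57
subtraction game: Grundy value = 7. Running XOR: 57 XOR 7 = 62
take-away game: Grundy value = 22. Running XOR: 62 XOR 22 = 40
Nim pile: Grundy value = 63. Running XOR: 40 XOR 63 = 23
The combined Grundy value is 23.

23


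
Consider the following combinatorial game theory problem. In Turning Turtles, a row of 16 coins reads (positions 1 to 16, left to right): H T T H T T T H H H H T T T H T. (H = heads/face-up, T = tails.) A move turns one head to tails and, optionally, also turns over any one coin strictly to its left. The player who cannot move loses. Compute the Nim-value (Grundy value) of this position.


Coins: H T T H T T T H H H H T T T H T
Key fact: a single head at position k behaves exactly like a Nim heap of size k (turning it to T and optionally flipping a coin at j < k corresponds to moving the heap from k to j, or to 0), and heads combine as a disjunctive sum (two heads at the same place would cancel, matching j XOR j = 0). So the Nim-value is the XOR of the 1-indexed positions of the heads.
Face-up positions (1-indexed): [1, 4, 8, 9, 10, 11, 15]
XOR 0 with 1: 0 XOR 1 = 1
XOR 1 with 4: 1 XOR 4 = 5
XOR 5 with 8: 5 XOR 8 = 13
XOR 13 with 9: 13 XOR 9 = 4
XOR 4 with 10: 4 XOR 10 = 14
XOR 14 with 11: 14 XOR 11 = 5
XOR 5 with 15: 5 XOR 15 = 10
Nim-value = 10

10


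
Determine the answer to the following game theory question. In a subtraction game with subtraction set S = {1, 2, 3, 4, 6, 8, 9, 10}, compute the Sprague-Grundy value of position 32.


The subtraction set is S = {1, 2, 3, 4, 6, 8, 9, 10}.
G(k) = mex{ G(k - s) : s in S, s <= k }. We compute iteratively: G(0) = 0.
G(1) = mex({0}) = 1
G(2) = mex({0, 1}) = 2
G(3) = mex({0, 1, 2}) = 3
G(4) = mex({0, 1, 2, 3}) = 4
G(5) = mex({1, 2, 3, 4}) = 0
G(6) = mex({0, 2, 3, 4}) = 1
G(7) = mex({0, 1, 3, 4}) = 2
G(8) = mex({0, 1, 2, 4}) = 3
G(9) = mex({0, 1, 2, 3}) = 4
G(10) = mex({0, 1, 2, 3, 4}) = 5
G(11) = mex({0, 1, 2, 3, 4, 5}) = 6
G(12) = mex({1, 2, 3, 4, 5, 6}) = 0
G(13) = mex({0, 2, 3, 4, 5, 6}) = 1
G(14) = mex({0, 1, 3, 4, 5, 6}) = 2
G(15) = mex({0, 1, 2, 4, 6}) = 3
G(16) = mex({0, 1, 2, 3, 5}) = 4
G(17) = mex({1, 2, 3, 4, 6}) = 0
G(18) = mex({0, 2, 3, 4, 5}) = 1
G(19) = mex({0, 1, 3, 4, 5, 6}) = 2
G(20) = mex({0, 1, 2, 4, 5, 6}) = 3
G(21) = mex({0, 1, 2, 3, 6}) = 4
Observe that G(12)..G(21) = 0, 1, 2, 3, 4, 0, 1, 2, 3, 4 repeats G(0)..G(9) = 0, 1, 2, 3, 4, 0, 1, 2, 3, 4.
For k >= max(S) = 10, G(k) is determined by the previous 10 values G(k-10)..G(k-1); a window of 10 consecutive values has recurred shifted by 12, so by induction G(k + 12) = G(k) for all k >= 0: the sequence is periodic from the start with period 12.
One period: G(0..11) = 0, 1, 2, 3, 4, 0, 1, 2, 3, 4, 5, 6.
32 mod 12 = 8, so G(32) = G(8) = 3.

3


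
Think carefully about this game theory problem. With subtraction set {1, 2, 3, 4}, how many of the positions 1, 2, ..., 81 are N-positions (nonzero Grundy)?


Subtraction set S = {1, 2, 3, 4}, so G(n) = n mod 5.
G(n) = 0 when n is a multiple of 5.
Multiples of 5 in [1, 81]: 16
N-positions (nonzero Grundy) = 81 - 16 = 65

65


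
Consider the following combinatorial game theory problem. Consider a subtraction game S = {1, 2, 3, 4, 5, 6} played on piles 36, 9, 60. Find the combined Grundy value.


Subtraction set: {1, 2, 3, 4, 5, 6}
For this subtraction set, G(n) = n mod 7 (period = max + 1 = 7).
Pile 1 (size 36): G(36) = 36 mod 7 = 1
Pile 2 (size 9): G(9) = 9 mod 7 = 2
Pile 3 (size 60): G(60) = 60 mod 7 = 4
Total Grundy value = XOR of all: 1 XOR 2 XOR 4 = 7

7


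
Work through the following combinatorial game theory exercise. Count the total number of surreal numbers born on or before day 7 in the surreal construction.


Day 0: {|} = 0 is born. Count = 1.
Day n: the number of surreal numbers born by day n is 2^(n+1) - 1.
By day 0: 2^1 - 1 = 1
By day 1: 2^2 - 1 = 3
By day 2: 2^3 - 1 = 7
By day 3: 2^4 - 1 = 15
By day 4: 2^5 - 1 = 31
By day 5: 2^6 - 1 = 63
By day 6: 2^7 - 1 = 127
By day 7: 2^8 - 1 = 255
By day 7: 255 surreal numbers.

255


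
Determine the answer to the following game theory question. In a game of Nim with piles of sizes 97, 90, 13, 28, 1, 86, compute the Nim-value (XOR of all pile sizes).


We need the XOR (exclusive or) of all pile sizes.
After XOR-ing pile 1 (size 97): 0 XOR 97 = 97
After XOR-ing pile 2 (size 90): 97 XOR 90 = 59
After XOR-ing pile 3 (size 13): 59 XOR 13 = 54
After XOR-ing pile 4 (size 28): 54 XOR 28 = 42
After XOR-ing pile 5 (size 1): 42 XOR 1 = 43
After XOR-ing pile 6 (size 86): 43 XOR 86 = 125
The Nim-value of this position is 125.

125


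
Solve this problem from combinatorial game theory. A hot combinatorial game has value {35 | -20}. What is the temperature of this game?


The game is {35 | -20}, a switch {a | b} with numbers a > b.
Cooling {a | b} by t gives {a - t | b + t}, which stops being hot when a - t = b + t, i.e. at t = (a - b)/2. So the temperature of a switch is (a - b)/2.
Temperature = (Left option - Right option) / 2
= (35 - (-20)) / 2
= 55 / 2
= 55/2

55/2


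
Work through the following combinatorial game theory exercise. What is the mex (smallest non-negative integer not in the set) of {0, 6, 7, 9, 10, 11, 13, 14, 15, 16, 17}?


Set = {0, 6, 7, 9, 10, 11, 13, 14, 15, 16, 17}
0 is in the set.
1 is NOT in the set. This is the mex.
mex = 1

1


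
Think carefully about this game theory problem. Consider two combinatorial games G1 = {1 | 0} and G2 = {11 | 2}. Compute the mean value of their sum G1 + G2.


G1 = {1 | 0}, G2 = {11 | 2}
Each is a switch {a | b} with numbers a > b; its mean value is (a + b)/2, and mean value is additive over game sums: m(G1 + G2) = m(G1) + m(G2).
Mean of G1 = (1 + (0))/2 = 1/2 = 1/2
Mean of G2 = (11 + (2))/2 = 13/2 = 13/2
Mean of G1 + G2 = 1/2 + 13/2 = 7

7


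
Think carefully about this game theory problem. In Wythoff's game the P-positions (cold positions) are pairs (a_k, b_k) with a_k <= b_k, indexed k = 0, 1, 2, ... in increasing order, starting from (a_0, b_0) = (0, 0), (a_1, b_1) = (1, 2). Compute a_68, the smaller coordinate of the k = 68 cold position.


By Wythoff's theorem, a_k = floor(k * phi) and b_k = floor(k * phi^2) = a_k + k, where phi = (1 + sqrt(5))/2 is the golden ratio.
phi = (1 + sqrt(5))/2 = 1.618034
k = 68
k * phi = 68 * 1.618034 = 110.026311
a_68 = floor(k * phi) = 110

110


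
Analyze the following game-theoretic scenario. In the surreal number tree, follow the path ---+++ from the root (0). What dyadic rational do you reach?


Sign expansion: ---+++
Rule: track bounds (lo, hi), initially (-inf, +inf). On '+', the current value becomes lo and we move to the simplest number in (value, hi): value + 1 if hi = +inf, otherwise the midpoint (value + hi)/2. On '-', the current value becomes hi and we move to value - 1 if lo = -inf, otherwise the midpoint (lo + value)/2.
Start at 0.
Step 1: sign = -, move left. Bounds: (-inf, 0). Value = -1
Step 2: sign = -, move left. Bounds: (-inf, -1). Value = -2
Step 3: sign = -, move left. Bounds: (-inf, -2). Value = -3
Step 4: sign = +, move right. Bounds: (-3, -2). Value = -5/2
Step 5: sign = +, move right. Bounds: (-5/2, -2). Value = -9/4
Step 6: sign = +, move right. Bounds: (-9/4, -2). Value = -17/8
The surreal number with sign expansion ---+++ is -17/8.

-17/8


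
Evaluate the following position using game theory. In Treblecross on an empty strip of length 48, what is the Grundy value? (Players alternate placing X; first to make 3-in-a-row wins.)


Treblecross: place X on empty cells; 3-in-a-row wins.
Playing within two cells of an existing X lets the opponent win at once, so sensible play treats the cells i-2..i+2 around each X as dead. The player left with no safe cell loses, so this is a normal-play take-away game on strips of safe cells.
Placing X at cell i (0-indexed) of a strip of k safe cells leaves independent strips of sizes max(0, i-2) and max(0, k-i-3). Hence G(k) = mex{ G(max(0,i-2)) XOR G(max(0,k-i-3)) : 0 <= i < k }, with G(0) = 0.
G(1): splits (0,0):0^0=0 -> mex({0}) = 1
G(2): splits (0,0):0^0=0 -> mex({0}) = 1
G(3): splits (0,0):0^0=0 -> mex({0}) = 1
G(4): splits (0,1):0^1=1 (0,0):0^0=0 -> mex({0, 1}) = 2
G(5): splits (0,2):0^1=1 (0,1):0^1=1 (0,0):0^0=0 -> mex({0, 1}) = 2
G(6) = mex({1}) = 0
G(7) = mex({0, 1, 2}) = 3
G(8) = mex({0, 1, 2}) = 3
G(9) = mex({0, 2}) = 1
G(10) = mex({0, 2, 3}) = 1
G(11) = mex({0, 3}) = 1
G(12) = mex({1, 3}) = 0
G(13) = mex({0, 1, 2, 3}) = 4
G(14) = mex({0, 1, 2}) = 3
G(15) = mex({0, 1, 2}) = 3
G(16) = mex({0, 1, 2, 4}) = 3
G(17) = mex({0, 1, 3, 4}) = 2
G(18) = mex({0, 1, 3, 4}) = 2
G(19) = mex({0, 1, 3, 5}) = 2
G(20) = mex({0, 1, 2, 3, 5}) = 4
G(21) = mex({0, 1, 2, 3, 5}) = 4
G(22) = mex({1, 2, 6}) = 0
G(23) = mex({0, 1, 2, 3, 4, 6}) = 5
G(24) = mex({0, 1, 2, 3, 4}) = 5
G(25) = mex({0, 1, 3, 4, 7}) = 2
G(26) = mex({0, 1, 3, 4, 5, 7}) = 2
G(27) = mex({0, 1, 3, 5}) = 2
G(28) = mex({0, 1, 2, 5}) = 3
G(29) = mex({0, 1, 2, 4, 5, 6}) = 3
G(30) = mex({1, 2, 4, 6}) = 0
G(31) = mex({0, 1, 2, 3, 4, 6}) = 5
G(32) = mex({1, 2, 3, 4, 7}) = 0
G(33) = mex({0, 3, 7}) = 1
G(34) = mex({0, 2, 3, 5, 7}) = 1
G(35) = mex({0, 2, 3, 5, 6}) = 1
G(36) = mex({0, 1, 2, 5, 6}) = 3
G(37) = mex({0, 1, 2, 4, 5, 6}) = 3
G(38) = mex({0, 1, 2, 4}) = 3
G(39) = mex({0, 1, 2, 3, 4, 7}) = 5
G(40) = mex({0, 1, 2, 3, 4, 5, 7}) = 6
G(41) = mex({0, 1, 2, 3, 5, 7}) = 4
G(42) = mex({0, 1, 2, 3, 5, 6, 7}) = 4
G(43) = mex({0, 2, 3, 5, 6}) = 1
G(44) = mex({1, 2, 3, 4, 5, 6}) = 0
G(45) = mex({0, 1, 2, 3, 4, 6, 7}) = 5
G(46) = mex({0, 1, 2, 3, 4, 7}) = 5
G(47) = mex({0, 1, 2, 3, 4, 5, 7}) = 6
G(48) = mex({0, 1, 2, 3, 4, 5, 7}) = 6
Therefore G(48) = 6.

6


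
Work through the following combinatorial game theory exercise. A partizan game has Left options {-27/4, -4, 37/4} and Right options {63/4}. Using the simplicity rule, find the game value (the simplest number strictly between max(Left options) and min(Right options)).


Left options: {-27/4, -4, 37/4}, max = 37/4
Right options: {63/4}, min = 63/4
All options are numbers and max(Left) < min(Right), so by the simplicity theorem the value is the simplest (earliest-born) number strictly between 37/4 and 63/4.
Integers 10 through 15 all lie strictly between 37/4 and 63/4.
Among integers, the simplest (lowest birthday = smallest |n|; 0 is born on day 0, +-n on day n) is 10.
No non-integer in the interval can be simpler: if x is a non-integer in the interval, then floor(x) or ceil(x) also lies in the interval (the interval contains an integer), and both are proper prefixes of x's sign expansion, i.e. born earlier. So the game value is 10.
Game value = 10

10


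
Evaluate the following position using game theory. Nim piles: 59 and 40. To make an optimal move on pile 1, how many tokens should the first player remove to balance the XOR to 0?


Piles: 59 and 40
Current XOR: 59 XOR 40 = 19 (non-zero, so this is an N-position).
To make the XOR zero, we need to find a move that balances the piles.
For pile 1 (size 59): target = 59 XOR 19 = 40
We reduce pile 1 from 59 to 40.
Tokens removed: 59 - 40 = 19
Verification: 40 XOR 40 = 0

19


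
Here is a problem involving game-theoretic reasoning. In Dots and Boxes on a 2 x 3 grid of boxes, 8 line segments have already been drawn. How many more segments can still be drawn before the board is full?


Grid: 2 x 3 boxes, i.e. 3 rows and 4 columns of dots.
Horizontal edges: (rows + 1) * cols = 3 * 3 = 9
Vertical edges: rows * (cols + 1) = 2 * 4 = 8
Total edges: 9 + 8 = 17
Edges drawn: 8
Remaining: 17 - 8 = 9

9


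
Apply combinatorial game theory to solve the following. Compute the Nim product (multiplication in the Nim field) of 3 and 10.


Nim multiplication is bilinear over XOR: (u XOR v) * w = (u*w) XOR (v*w).
So we split each operand into its bit components and XOR the pairwise Nim products.
3 = 1 + 2 (as XOR of powers of 2).
10 = 2 + 8 (as XOR of powers of 2).
Using the standard Nim-product table on single bits:
  2*2 = 3,   2*4 = 8,   2*8 = 12,
  4*4 = 6,   4*8 = 11,  8*8 = 13,
and  1*x = x (identity), k*l = l*k (commutative).
Pairwise Nim products:
  1 * 2 = 2
  1 * 8 = 8
  2 * 2 = 3
  2 * 8 = 12
XOR them: 2 XOR 8 XOR 3 XOR 12 = 5.
Result: 3 * 10 = 5 (in Nim).

5


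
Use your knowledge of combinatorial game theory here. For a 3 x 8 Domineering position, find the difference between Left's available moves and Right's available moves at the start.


Board is 3 x 8 (rows x cols).
Left (vertical) placements: (rows-1) * cols = 2 * 8 = 16
Right (horizontal) placements: rows * (cols-1) = 3 * 7 = 21
Advantage = Left - Right = 16 - 21 = -5

-5


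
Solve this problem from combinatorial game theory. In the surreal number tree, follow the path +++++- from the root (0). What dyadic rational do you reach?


Sign expansion: +++++-
Rule: track bounds (lo, hi), initially (-inf, +inf). On '+', the current value becomes lo and we move to the simplest number in (value, hi): value + 1 if hi = +inf, otherwise the midpoint (value + hi)/2. On '-', the current value becomes hi and we move to value - 1 if lo = -inf, otherwise the midpoint (lo + value)/2.
Start at 0.
Step 1: sign = +, move right. Bounds: (0, +inf). Value = 1
Step 2: sign = +, move right. Bounds: (1, +inf). Value = 2
Step 3: sign = +, move right. Bounds: (2, +inf). Value = 3
Step 4: sign = +, move right. Bounds: (3, +inf). Value = 4
Step 5: sign = +, move right. Bounds: (4, +inf). Value = 5
Step 6: sign = -, move left. Bounds: (4, 5). Value = 9/2
The surreal number with sign expansion +++++- is 9/2.

9/2


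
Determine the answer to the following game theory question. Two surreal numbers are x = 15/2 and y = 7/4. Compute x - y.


x = 15/2, y = 7/4
Converting to common denominator: 4
x = 30/4, y = 7/4
x - y = 15/2 - 7/4 = 23/4

23/4


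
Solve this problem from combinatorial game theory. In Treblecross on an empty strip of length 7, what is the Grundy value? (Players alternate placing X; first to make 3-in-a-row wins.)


Treblecross: place X on empty cells; 3-in-a-row wins.
Playing within two cells of an existing X lets the opponent win at once, so sensible play treats the cells i-2..i+2 around each X as dead. The player left with no safe cell loses, so this is a normal-play take-away game on strips of safe cells.
Placing X at cell i (0-indexed) of a strip of k safe cells leaves independent strips of sizes max(0, i-2) and max(0, k-i-3). Hence G(k) = mex{ G(max(0,i-2)) XOR G(max(0,k-i-3)) : 0 <= i < k }, with G(0) = 0.
G(1): splits (0,0):0^0=0 -> mex({0}) = 1
G(2): splits (0,0):0^0=0 -> mex({0}) = 1
G(3): splits (0,0):0^0=0 -> mex({0}) = 1
G(4): splits (0,1):0^1=1 (0,0):0^0=0 -> mex({0, 1}) = 2
G(5): splits (0,2):0^1=1 (0,1):0^1=1 (0,0):0^0=0 -> mex({0, 1}) = 2
G(6) = mex({1}) = 0
G(7) = mex({0, 1, 2}) = 3
Therefore G(7) = 3.

3


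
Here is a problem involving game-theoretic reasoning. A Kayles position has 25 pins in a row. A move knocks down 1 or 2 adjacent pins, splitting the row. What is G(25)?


Kayles: a move removes 1 or 2 adjacent pins from a contiguous row.
Removing pins from a row of k leaves two independent rows (a, b) with a + b = k - 1 (one pin) or a + b = k - 2 (two pins); an end removal gives a = 0.
By Sprague-Grundy, G(k) = mex{ G(a) XOR G(b) } over all these splits. G(0) = 0.
G(1): splits (0,0):0^0=0 -> mex({0}) = 1
G(2): splits (0,1):0^1=1 (0,0):0^0=0 -> mex({0, 1}) = 2
G(3): splits (0,2):0^2=2 (1,1):1^1=0 (0,1):0^1=1 -> mex({0, 1, 2}) = 3
G(4): splits (0,3):0^3=3 (1,2):1^2=3 (0,2):0^2=2 (1,1):1^1=0 -> mex({0, 2, 3}) = 1
G(5): splits (0,4):0^1=1 (1,3):1^3=2 (2,2):2^2=0 (0,3):0^3=3 (1,2):1^2=3 -> mex({0, 1, 2, 3}) = 4
G(6) = mex({0, 1, 2, 4}) = 3
G(7) = mex({0, 1, 3, 4, 5}) = 2
G(8) = mex({0, 2, 3, 5, 6}) = 1
G(9) = mex({0, 1, 2, 3, 6, 7}) = 4
G(10) = mex({0, 1, 3, 4, 5, 7}) = 2
G(11) = mex({0, 1, 2, 3, 4, 5}) = 6
G(12) = mex({0, 1, 2, 3, 5, 6, 7}) = 4
G(13) = mex({0, 2, 3, 4, 6, 7}) = 1
G(14) = mex({0, 1, 4, 5, 6, 7}) = 2
G(15) = mex({0, 1, 2, 3, 4, 5, 6}) = 7
G(16) = mex({0, 2, 3, 5, 6, 7}) = 1
G(17) = mex({0, 1, 2, 3, 5, 6, 7}) = 4
G(18) = mex({0, 1, 2, 4, 5, 6}) = 3
G(19) = mex({0, 1, 3, 4, 5, 7}) = 2
G(20) = mex({0, 2, 3, 4, 5, 6, 7}) = 1
G(21) = mex({0, 1, 2, 3, 5, 6, 7}) = 4
G(22) = mex({0, 1, 2, 3, 4, 5, 7}) = 6
G(23) = mex({0, 1, 2, 3, 4, 5, 6}) = 7
G(24) = mex({0, 1, 2, 3, 5, 6, 7}) = 4
G(25) = mex({0, 2, 3, 4, 6, 7}) = 1
Therefore G(25) = 1.

1


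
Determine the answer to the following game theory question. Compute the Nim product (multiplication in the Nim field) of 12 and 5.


Nim multiplication is bilinear over XOR: (u XOR v) * w = (u*w) XOR (v*w).
So we split each operand into its bit components and XOR the pairwise Nim products.
12 = 4 + 8 (as XOR of powers of 2).
5 = 1 + 4 (as XOR of powers of 2).
Using the standard Nim-product table on single bits:
  2*2 = 3,   2*4 = 8,   2*8 = 12,
  4*4 = 6,   4*8 = 11,  8*8 = 13,
and  1*x = x (identity), k*l = l*k (commutative).
Pairwise Nim products:
  4 * 1 = 4
  4 * 4 = 6
  8 * 1 = 8
  8 * 4 = 11
XOR them: 4 XOR 6 XOR 8 XOR 11 = 1.
Result: 12 * 5 = 1 (in Nim).

1


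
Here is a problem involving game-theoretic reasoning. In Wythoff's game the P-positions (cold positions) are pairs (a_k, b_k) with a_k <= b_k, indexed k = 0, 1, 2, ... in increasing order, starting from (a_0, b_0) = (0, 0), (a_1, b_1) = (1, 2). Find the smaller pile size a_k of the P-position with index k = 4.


By Wythoff's theorem, a_k = floor(k * phi) and b_k = floor(k * phi^2) = a_k + k, where phi = (1 + sqrt(5))/2 is the golden ratio.
phi = (1 + sqrt(5))/2 = 1.618034
k = 4
k * phi = 4 * 1.618034 = 6.472136
a_4 = floor(k * phi) = 6

6


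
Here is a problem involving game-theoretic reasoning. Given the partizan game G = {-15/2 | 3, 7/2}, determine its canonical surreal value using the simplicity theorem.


Left options: {-15/2}, max = -15/2
Right options: {3, 7/2}, min = 3
All options are numbers and max(Left) < min(Right), so by the simplicity theorem the value is the simplest (earliest-born) number strictly between -15/2 and 3.
Integers -7 through 2 all lie strictly between -15/2 and 3.
Among integers, the simplest (lowest birthday = smallest |n|; 0 is born on day 0, +-n on day n) is 0.
No non-integer in the interval can be simpler: if x is a non-integer in the interval, then floor(x) or ceil(x) also lies in the interval (the interval contains an integer), and both are proper prefixes of x's sign expansion, i.e. born earlier. So the game value is 0.
Game value = 0

0


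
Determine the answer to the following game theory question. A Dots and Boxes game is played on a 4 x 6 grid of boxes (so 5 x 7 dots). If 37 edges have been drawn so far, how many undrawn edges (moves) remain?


Grid: 4 x 6 boxes, i.e. 5 rows and 7 columns of dots.
Horizontal edges: (rows + 1) * cols = 5 * 6 = 30
Vertical edges: rows * (cols + 1) = 4 * 7 = 28
Total edges: 30 + 28 = 58
Edges drawn: 37
Remaining: 58 - 37 = 21

21


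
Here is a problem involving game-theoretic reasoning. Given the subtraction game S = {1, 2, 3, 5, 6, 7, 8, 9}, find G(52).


The subtraction set is S = {1, 2, 3, 5, 6, 7, 8, 9}.
G(k) = mex{ G(k - s) : s in S, s <= k }. We compute iteratively: G(0) = 0.
G(1) = mex({0}) = 1
G(2) = mex({0, 1}) = 2
G(3) = mex({0, 1, 2}) = 3
G(4) = mex({1, 2, 3}) = 0
G(5) = mex({0, 2, 3}) = 1
G(6) = mex({0, 1, 3}) = 2
G(7) = mex({0, 1, 2}) = 3
G(8) = mex({0, 1, 2, 3}) = 4
G(9) = mex({0, 1, 2, 3, 4}) = 5
G(10) = mex({0, 1, 2, 3, 4, 5}) = 6
G(11) = mex({0, 1, 2, 3, 4, 5, 6}) = 7
G(12) = mex({0, 1, 2, 3, 5, 6, 7}) = 4
G(13) = mex({0, 1, 2, 3, 4, 6, 7}) = 5
G(14) = mex({1, 2, 3, 4, 5, 7}) = 0
G(15) = mex({0, 2, 3, 4, 5, 6}) = 1
G(16) = mex({0, 1, 3, 4, 5, 6, 7}) = 2
G(17) = mex({0, 1, 2, 4, 5, 6, 7}) = 3
G(18) = mex({1, 2, 3, 4, 5, 6, 7}) = 0
G(19) = mex({0, 2, 3, 4, 5, 6, 7}) = 1
G(20) = mex({0, 1, 3, 4, 5, 7}) = 2
G(21) = mex({0, 1, 2, 4, 5}) = 3
G(22) = mex({0, 1, 2, 3, 5}) = 4
Observe that G(14)..G(22) = 0, 1, 2, 3, 0, 1, 2, 3, 4 repeats G(0)..G(8) = 0, 1, 2, 3, 0, 1, 2, 3, 4.
For k >= max(S) = 9, G(k) is determined by the previous 9 values G(k-9)..G(k-1); a window of 9 consecutive values has recurred shifted by 14, so by induction G(k + 14) = G(k) for all k >= 0: the sequence is periodic from the start with period 14.
One period: G(0..13) = 0, 1, 2, 3, 0, 1, 2, 3, 4, 5, 6, 7, 4, 5.
52 mod 14 = 10, so G(52) = G(10) = 6.

6


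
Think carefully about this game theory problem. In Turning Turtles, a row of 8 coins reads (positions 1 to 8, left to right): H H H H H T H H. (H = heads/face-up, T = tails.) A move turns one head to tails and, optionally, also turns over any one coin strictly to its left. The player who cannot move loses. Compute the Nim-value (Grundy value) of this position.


Coins: H H H H H T H H
Key fact: a single head at position k behaves exactly like a Nim heap of size k (turning it to T and optionally flipping a coin at j < k corresponds to moving the heap from k to j, or to 0), and heads combine as a disjunctive sum (two heads at the same place would cancel, matching j XOR j = 0). So the Nim-value is the XOR of the 1-indexed positions of the heads.
Face-up positions (1-indexed): [1, 2, 3, 4, 5, 7, 8]
XOR 0 with 1: 0 XOR 1 = 1
XOR 1 with 2: 1 XOR 2 = 3
XOR 3 with 3: 3 XOR 3 = 0
XOR 0 with 4: 0 XOR 4 = 4
XOR 4 with 5: 4 XOR 5 = 1
XOR 1 with 7: 1 XOR 7 = 6
XOR 6 with 8: 6 XOR 8 = 14
Nim-value = 14

14


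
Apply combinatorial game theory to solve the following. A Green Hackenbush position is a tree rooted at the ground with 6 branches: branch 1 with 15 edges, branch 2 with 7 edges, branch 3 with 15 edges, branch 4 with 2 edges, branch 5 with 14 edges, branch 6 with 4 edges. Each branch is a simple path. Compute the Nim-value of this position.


The tree has 6 branches from the ground vertex.
In Green Hackenbush, the Nim-value of a simple path of length k is k.
Branch 1: length 15, Nim-value = 15
Branch 2: length 7, Nim-value = 7
Branch 3: length 15, Nim-value = 15
Branch 4: length 2, Nim-value = 2
Branch 5: length 14, Nim-value = 14
Branch 6: length 4, Nim-value = 4
Total Nim-value = XOR of all branch values:
0 XOR 15 = 15
15 XOR 7 = 8
8 XOR 15 = 7
7 XOR 2 = 5
5 XOR 14 = 11
11 XOR 4 = 15
Nim-value of the tree = 15

15


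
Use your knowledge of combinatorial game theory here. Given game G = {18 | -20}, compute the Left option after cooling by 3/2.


Original game: {18 | -20} (a switch {a | b} with a > b).
Cooling by t (for t below the temperature (a - b)/2 = 19) taxes each move by t: {a | b} cooled by t is {a - t | b + t}.
Cooling amount: t = 3/2
Cooled Left option: 18 - 3/2 = 33/2
Cooled Right option: -20 + 3/2 = -37/2
Cooled game: {33/2 | -37/2}
Left option = 33/2

33/2


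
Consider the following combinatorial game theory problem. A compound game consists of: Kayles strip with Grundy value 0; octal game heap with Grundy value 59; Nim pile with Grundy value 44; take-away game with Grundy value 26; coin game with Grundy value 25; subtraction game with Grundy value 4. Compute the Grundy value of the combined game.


By the Sprague-Grundy theorem, the Grundy value of a sum of games is the XOR of individual Grundy values.
Kayles strip: Grundy value = 0. Running XOR: 0 XOR 0 = 0
octal game heap: Grundy value = 59. Running XOR: 0 XOR 59 = 59
Nim pile: Grundy value = 44. Running XOR: 59 XOR 44 = 23
take-away game: Grundy value = 26. Running XOR: 23 XOR 26 = 13
coin game: Grundy value = 25. Running XOR: 13 XOR 25 = 20
subtraction game: Grundy value = 4. Running XOR: 20 XOR 4 = 16
The combined Grundy value is 16.

16


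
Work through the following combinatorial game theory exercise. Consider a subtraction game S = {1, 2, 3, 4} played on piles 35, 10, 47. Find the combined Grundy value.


Subtraction set: {1, 2, 3, 4}
For this subtraction set, G(n) = n mod 5 (period = max + 1 = 5).
Pile 1 (size 35): G(35) = 35 mod 5 = 0
Pile 2 (size 10): G(10) = 10 mod 5 = 0
Pile 3 (size 47): G(47) = 47 mod 5 = 2
Total Grundy value = XOR of all: 0 XOR 0 XOR 2 = 2

2


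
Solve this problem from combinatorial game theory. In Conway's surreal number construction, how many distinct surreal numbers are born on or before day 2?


Day 0: {|} = 0 is born. Count = 1.
Day n: the number of surreal numbers born by day n is 2^(n+1) - 1.
By day 0: 2^1 - 1 = 1
By day 1: 2^2 - 1 = 3
By day 2: 2^3 - 1 = 7
By day 2: 7 surreal numbers.

7


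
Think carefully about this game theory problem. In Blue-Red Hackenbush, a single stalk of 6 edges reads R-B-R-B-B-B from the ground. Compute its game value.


Edges (from ground): R-B-R-B-B-B
By Berlekamp's sign-expansion rule, a Blue-Red Hackenbush stalk has the value of the surreal number whose sign sequence is the edge sequence with B -> + and R -> -.
Sign sequence: -+-+++
Trace the sign expansion in the surreal number tree, starting from 0:
Edge 1: R (sign -) -> bounds (-inf, 0), value = -1
Edge 2: B (sign +) -> bounds (-1, 0), value = -1/2
Edge 3: R (sign -) -> bounds (-1, -1/2), value = -3/4
Edge 4: B (sign +) -> bounds (-3/4, -1/2), value = -5/8
Edge 5: B (sign +) -> bounds (-5/8, -1/2), value = -9/16
Edge 6: B (sign +) -> bounds (-9/16, -1/2), value = -17/32
Game value = -17/32

-17/32


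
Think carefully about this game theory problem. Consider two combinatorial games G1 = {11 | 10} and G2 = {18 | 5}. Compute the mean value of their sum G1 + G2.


G1 = {11 | 10}, G2 = {18 | 5}
Each is a switch {a | b} with numbers a > b; its mean value is (a + b)/2, and mean value is additive over game sums: m(G1 + G2) = m(G1) + m(G2).
Mean of G1 = (11 + (10))/2 = 21/2 = 21/2
Mean of G2 = (18 + (5))/2 = 23/2 = 23/2
Mean of G1 + G2 = 21/2 + 23/2 = 22

22


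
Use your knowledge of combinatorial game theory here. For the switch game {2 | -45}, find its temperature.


The game is {2 | -45}, a switch {a | b} with numbers a > b.
Cooling {a | b} by t gives {a - t | b + t}, which stops being hot when a - t = b + t, i.e. at t = (a - b)/2. So the temperature of a switch is (a - b)/2.
Temperature = (Left option - Right option) / 2
= (2 - (-45)) / 2
= 47 / 2
= 47/2

47/2


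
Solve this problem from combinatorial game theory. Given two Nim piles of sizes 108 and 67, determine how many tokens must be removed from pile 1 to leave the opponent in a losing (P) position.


Piles: 108 and 67
Current XOR: 108 XOR 67 = 47 (non-zero, so this is an N-position).
To make the XOR zero, we need to find a move that balances the piles.
For pile 1 (size 108): target = 108 XOR 47 = 67
We reduce pile 1 from 108 to 67.
Tokens removed: 108 - 67 = 41
Verification: 67 XOR 67 = 0

41


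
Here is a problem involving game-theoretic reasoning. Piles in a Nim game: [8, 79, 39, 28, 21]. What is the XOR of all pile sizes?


We need the XOR (exclusive or) of all pile sizes.
After XOR-ing pile 1 (size 8): 0 XOR 8 = 8
After XOR-ing pile 2 (size 79): 8 XOR 79 = 71
After XOR-ing pile 3 (size 39): 71 XOR 39 = 96
After XOR-ing pile 4 (size 28): 96 XOR 28 = 124
After XOR-ing pile 5 (size 21): 124 XOR 21 = 105
The Nim-value of this position is 105.

105


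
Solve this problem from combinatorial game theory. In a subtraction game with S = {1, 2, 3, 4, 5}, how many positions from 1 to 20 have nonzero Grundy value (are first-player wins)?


Subtraction set S = {1, 2, 3, 4, 5}, so G(n) = n mod 6.
G(n) = 0 when n is a multiple of 6.
Multiples of 6 in [1, 20]: 3
N-positions (nonzero Grundy) = 20 - 3 = 17

17


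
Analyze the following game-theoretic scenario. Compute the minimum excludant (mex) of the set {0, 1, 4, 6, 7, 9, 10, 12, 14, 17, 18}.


Set = {0, 1, 4, 6, 7, 9, 10, 12, 14, 17, 18}
0 is in the set.
1 is in the set.
2 is NOT in the set. This is the mex.
mex = 2

2


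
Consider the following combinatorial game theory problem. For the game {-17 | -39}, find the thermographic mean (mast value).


Game = {-17 | -39}, a switch {a | b} with numbers a > b.
Its thermograph has left wall a - t and right wall b + t, which meet at t = (a - b)/2, where both equal (a + b)/2. So the mast (mean value) is at (a + b)/2.
Mean = (-17 + (-39))/2 = -56/2 = -28

-28


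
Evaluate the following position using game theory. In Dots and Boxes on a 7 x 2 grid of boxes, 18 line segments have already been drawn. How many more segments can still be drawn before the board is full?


Grid: 7 x 2 boxes, i.e. 8 rows and 3 columns of dots.
Horizontal edges: (rows + 1) * cols = 8 * 2 = 16
Vertical edges: rows * (cols + 1) = 7 * 3 = 21
Total edges: 16 + 21 = 37
Edges drawn: 18
Remaining: 37 - 18 = 19

19


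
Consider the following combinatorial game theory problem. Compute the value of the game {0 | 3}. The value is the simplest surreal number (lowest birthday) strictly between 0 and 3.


Left options: {0}, max = 0
Right options: {3}, min = 3
All options are numbers and max(Left) < min(Right), so by the simplicity theorem the value is the simplest (earliest-born) number strictly between 0 and 3.
Integers 1 through 2 all lie strictly between 0 and 3.
Among integers, the simplest (lowest birthday = smallest |n|; 0 is born on day 0, +-n on day n) is 1.
No non-integer in the interval can be simpler: if x is a non-integer in the interval, then floor(x) or ceil(x) also lies in the interval (the interval contains an integer), and both are proper prefixes of x's sign expansion, i.e. born earlier. So the game value is 1.
Game value = 1

1


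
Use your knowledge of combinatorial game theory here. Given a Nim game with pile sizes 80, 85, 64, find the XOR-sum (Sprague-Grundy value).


We need the XOR (exclusive or) of all pile sizes.
After XOR-ing pile 1 (size 80): 0 XOR 80 = 80
After XOR-ing pile 2 (size 85): 80 XOR 85 = 5
After XOR-ing pile 3 (size 64): 5 XOR 64 = 69
The Nim-value of this position is 69.

69


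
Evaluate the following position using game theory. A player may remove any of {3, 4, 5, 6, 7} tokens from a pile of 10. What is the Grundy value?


The subtraction set is S = {3, 4, 5, 6, 7}.
G(k) = mex{ G(k - s) : s in S, s <= k }. We compute iteratively: G(0) = 0.
G(1) = mex({}) = 0
G(2) = mex({}) = 0
G(3) = mex({0}) = 1
G(4) = mex({0}) = 1
G(5) = mex({0}) = 1
G(6) = mex({0, 1}) = 2
G(7) = mex({0, 1}) = 2
G(8) = mex({0, 1}) = 2
G(9) = mex({0, 1, 2}) = 3
G(10) = mex({1, 2}) = 0
Therefore G(10) = 0.

0
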